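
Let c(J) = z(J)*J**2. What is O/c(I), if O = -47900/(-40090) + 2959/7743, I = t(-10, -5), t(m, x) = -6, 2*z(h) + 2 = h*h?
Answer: 48951601/18997512444 ≈ 0.0025767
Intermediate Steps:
z(h) = -1 + h**2/2 (z(h) = -1 + (h*h)/2 = -1 + h**2/2)
I = -6
c(J) = J**2*(-1 + J**2/2) (c(J) = (-1 + J**2/2)*J**2 = J**2*(-1 + J**2/2))
O = 48951601/31041687 (O = -47900*(-1/40090) + 2959*(1/7743) = 4790/4009 + 2959/7743 = 48951601/31041687 ≈ 1.5770)
O/c(I) = 48951601/(31041687*((1/2)*(-6)**4 - 1*(-6)**2)) = 48951601/(31041687*((1/2)*1296 - 1*36)) = 48951601/(31041687*(648 - 36)) = (48951601/31041687)/612 = (48951601/31041687)*(1/612) = 48951601/18997512444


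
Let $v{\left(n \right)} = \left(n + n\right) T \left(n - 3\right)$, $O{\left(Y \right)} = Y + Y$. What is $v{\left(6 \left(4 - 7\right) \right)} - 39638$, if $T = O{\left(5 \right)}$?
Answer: $-32078$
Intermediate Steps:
$O{\left(Y \right)} = 2 Y$
$T = 10$ ($T = 2 \cdot 5 = 10$)
$v{\left(n \right)} = 20 n \left(-3 + n\right)$ ($v{\left(n \right)} = \left(n + n\right) 10 \left(n - 3\right) = 2 n 10 \left(-3 + n\right) = 20 n \left(-3 + n\right)$)
$v{\left(6 \left(4 - 7\right) \right)} - 39638 = 20 \cdot 6 \left(4 - 7\right) \left(-3 + 6 \left(4 - 7\right)\right) - 39638 = 20 \cdot 6 \left(-3\right) \left(-3 + 6 \left(-3\right)\right) - 39638 = 20 \left(-18\right) \left(-3 - 18\right) - 39638 = 20 \left(-18\right) \left(-21\right) - 39638 = 7560 - 39638 = -32078$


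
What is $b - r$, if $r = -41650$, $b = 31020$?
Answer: $72670$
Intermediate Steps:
$b - r = 31020 - -41650 = 31020 + 41650 = 72670$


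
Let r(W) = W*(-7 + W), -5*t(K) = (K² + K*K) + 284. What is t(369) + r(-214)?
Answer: -36136/5 ≈ -7227.2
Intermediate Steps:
t(K) = -284/5 - 2*K²/5 (t(K) = -((K² + K*K) + 284)/5 = -((K² + K²) + 284)/5 = -(2*K² + 284)/5 = -(284 + 2*K²)/5 = -284/5 - 2*K²/5)
t(369) + r(-214) = (-284/5 - ⅖*369²) - 214*(-7 - 214) = (-284/5 - ⅖*136161) - 214*(-221) = (-284/5 - 272322/5) + 47294 = -272606/5 + 47294 = -36136/5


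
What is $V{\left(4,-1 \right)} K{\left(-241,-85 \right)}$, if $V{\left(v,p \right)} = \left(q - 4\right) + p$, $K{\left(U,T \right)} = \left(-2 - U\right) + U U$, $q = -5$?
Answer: $-583200$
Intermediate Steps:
$K{\left(U,T \right)} = -2 + U^{2} - U$ ($K{\left(U,T \right)} = \left(-2 - U\right) + U^{2} = -2 + U^{2} - U$)
$V{\left(v,p \right)} = -9 + p$ ($V{\left(v,p \right)} = \left(-5 - 4\right) + p = -9 + p$)
$V{\left(4,-1 \right)} K{\left(-241,-85 \right)} = \left(-9 - 1\right) \left(-2 + \left(-241\right)^{2} - -241\right) = - 10 \left(-2 + 58081 + 241\right) = \left(-10\right) 58320 = -583200$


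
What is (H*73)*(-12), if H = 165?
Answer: -144540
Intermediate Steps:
(H*73)*(-12) = (165*73)*(-12) = 12045*(-12) = -144540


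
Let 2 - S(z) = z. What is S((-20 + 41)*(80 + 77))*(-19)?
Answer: 62605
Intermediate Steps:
S(z) = 2 - z
S((-20 + 41)*(80 + 77))*(-19) = (2 - (-20 + 41)*(80 + 77))*(-19) = (2 - 21*157)*(-19) = (2 - 1*3297)*(-19) = (2 - 3297)*(-19) = -3295*(-19) = 62605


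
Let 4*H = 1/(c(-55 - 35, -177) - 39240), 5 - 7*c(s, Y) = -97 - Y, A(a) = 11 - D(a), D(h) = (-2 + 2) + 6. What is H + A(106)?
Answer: 5495093/1099020 ≈ 5.0000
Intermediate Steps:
D(h) = 6 (D(h) = 0 + 6 = 6)
A(a) = 5 (A(a) = 11 - 1*6 = 11 - 6 = 5)
c(s, Y) = 102/7 + Y/7 (c(s, Y) = 5/7 - (-97 - Y)/7 = 5/7 + (97/7 + Y/7) = 102/7 + Y/7)
H = -7/1099020 (H = 1/(4*((102/7 + (⅐)*(-177)) - 39240)) = 1/(4*((102/7 - 177/7) - 39240)) = 1/(4*(-75/7 - 39240)) = 1/(4*(-274755/7)) = (¼)*(-7/274755) = -7/1099020 ≈ -6.3693e-6)
H + A(106) = -7/1099020 + 5 = 5495093/1099020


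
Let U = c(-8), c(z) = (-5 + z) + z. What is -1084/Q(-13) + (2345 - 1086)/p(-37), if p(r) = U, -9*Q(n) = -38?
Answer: -126359/399 ≈ -316.69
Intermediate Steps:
Q(n) = 38/9 (Q(n) = -1/9*(-38) = 38/9)
c(z) = -5 + 2*z
U = -21 (U = -5 + 2*(-8) = -5 - 16 = -21)
p(r) = -21
-1084/Q(-13) + (2345 - 1086)/p(-37) = -1084/38/9 + (2345 - 1086)/(-21) = -1084*9/38 + 1259*(-1/21) = -4878/19 - 1259/21 = -126359/399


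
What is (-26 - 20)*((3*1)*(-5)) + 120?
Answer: 810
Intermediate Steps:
(-26 - 20)*((3*1)*(-5)) + 120 = -138*(-5) + 120 = -46*(-15) + 120 = 690 + 120 = 810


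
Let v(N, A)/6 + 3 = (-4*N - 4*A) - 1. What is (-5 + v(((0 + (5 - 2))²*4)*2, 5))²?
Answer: 3523129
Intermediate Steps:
v(N, A) = -24 - 24*A - 24*N (v(N, A) = -18 + 6*((-4*N - 4*A) - 1) = -18 + 6*((-4*A - 4*N) - 1) = -18 + 6*(-1 - 4*A - 4*N) = -18 + (-6 - 24*A - 24*N) = -24 - 24*A - 24*N)
(-5 + v(((0 + (5 - 2))²*4)*2, 5))² = (-5 + (-24 - 24*5 - 24*(0 + (5 - 2))²*4*2))² = (-5 + (-24 - 120 - 24*(0 + 3)²*4*2))² = (-5 + (-24 - 120 - 24*3²*4*2))² = (-5 + (-24 - 120 - 24*9*4*2))² = (-5 + (-24 - 120 - 864*2))² = (-5 + (-24 - 120 - 24*72))² = (-5 + (-24 - 120 - 1728))² = (-5 - 1872)² = (-1877)² = 3523129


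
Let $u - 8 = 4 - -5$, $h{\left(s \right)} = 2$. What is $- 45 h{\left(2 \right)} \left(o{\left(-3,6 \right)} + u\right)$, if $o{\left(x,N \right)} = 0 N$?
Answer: $-1530$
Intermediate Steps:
$o{\left(x,N \right)} = 0$
$u = 17$ ($u = 8 + \left(4 - -5\right) = 8 + \left(4 + 5\right) = 8 + 9 = 17$)
$- 45 h{\left(2 \right)} \left(o{\left(-3,6 \right)} + u\right) = - 45 \cdot 2 \left(0 + 17\right) = - 45 \cdot 2 \cdot 17 = \left(-45\right) 34 = -1530$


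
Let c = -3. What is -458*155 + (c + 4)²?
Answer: -70989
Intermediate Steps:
-458*155 + (c + 4)² = -458*155 + (-3 + 4)² = -70990 + 1² = -70990 + 1 = -70989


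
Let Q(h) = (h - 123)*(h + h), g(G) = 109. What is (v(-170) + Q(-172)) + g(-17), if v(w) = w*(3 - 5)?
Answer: 101929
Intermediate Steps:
Q(h) = 2*h*(-123 + h) (Q(h) = (-123 + h)*(2*h) = 2*h*(-123 + h))
v(w) = -2*w (v(w) = w*(-2) = -2*w)
(v(-170) + Q(-172)) + g(-17) = (-2*(-170) + 2*(-172)*(-123 - 172)) + 109 = (340 + 2*(-172)*(-295)) + 109 = (340 + 101480) + 109 = 101820 + 109 = 101929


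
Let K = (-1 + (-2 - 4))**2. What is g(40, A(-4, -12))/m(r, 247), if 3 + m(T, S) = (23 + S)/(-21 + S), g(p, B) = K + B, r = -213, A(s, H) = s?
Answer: -1695/68 ≈ -24.926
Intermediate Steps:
K = 49 (K = (-1 - 6)**2 = (-7)**2 = 49)
g(p, B) = 49 + B
m(T, S) = -3 + (23 + S)/(-21 + S)
g(40, A(-4, -12))/m(r, 247) = (49 - 4)/((2*(43 - 1*247)/(-21 + 247))) = 45/((2*(43 - 247)/226)) = 45/((2*(1/226)*(-204))) = 45/(-204/113) = 45*(-113/204) = -1695/68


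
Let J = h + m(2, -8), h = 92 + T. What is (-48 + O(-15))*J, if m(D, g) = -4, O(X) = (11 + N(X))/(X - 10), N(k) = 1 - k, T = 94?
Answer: -223314/25 ≈ -8932.6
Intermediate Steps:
h = 186 (h = 92 + 94 = 186)
O(X) = (12 - X)/(-10 + X) (O(X) = (11 + (1 - X))/(X - 10) = (12 - X)/(-10 + X))
J = 182 (J = 186 - 4 = 182)
(-48 + O(-15))*J = (-48 + (12 - 1*(-15))/(-10 - 15))*182 = (-48 + (12 + 15)/(-25))*182 = (-48 - 1/25*27)*182 = (-48 - 27/25)*182 = -1227/25*182 = -223314/25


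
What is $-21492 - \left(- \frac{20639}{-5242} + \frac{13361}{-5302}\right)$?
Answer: $- \frac{149342087736}{6948271} \approx -21493.0$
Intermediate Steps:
$-21492 - \left(- \frac{20639}{-5242} + \frac{13361}{-5302}\right) = -21492 - \left(\left(-20639\right) \left(- \frac{1}{5242}\right) + 13361 \left(- \frac{1}{5302}\right)\right) = -21492 - \left(\frac{20639}{5242} - \frac{13361}{5302}\right) = -21492 - \frac{9847404}{6948271} = - \frac{149342087736}{6948271}$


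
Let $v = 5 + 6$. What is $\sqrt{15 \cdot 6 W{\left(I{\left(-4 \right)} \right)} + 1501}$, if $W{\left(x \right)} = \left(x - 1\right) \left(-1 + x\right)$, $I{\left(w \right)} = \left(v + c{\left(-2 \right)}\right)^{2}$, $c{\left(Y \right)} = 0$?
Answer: $\sqrt{1297501} \approx 1139.1$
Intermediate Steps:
$v = 11$
$I{\left(w \right)} = 121$ ($I{\left(w \right)} = \left(11 + 0\right)^{2} = 11^{2} = 121$)
$W{\left(x \right)} = \left(-1 + x\right)^{2}$ ($W{\left(x \right)} = \left(-1 + x\right) \left(-1 + x\right) = \left(-1 + x\right)^{2}$)
$\sqrt{15 \cdot 6 W{\left(I{\left(-4 \right)} \right)} + 1501} = \sqrt{15 \cdot 6 \left(-1 + 121\right)^{2} + 1501} = \sqrt{90 \cdot 120^{2} + 1501} = \sqrt{90 \cdot 14400 + 1501} = \sqrt{1296000 + 1501} = \sqrt{1297501}$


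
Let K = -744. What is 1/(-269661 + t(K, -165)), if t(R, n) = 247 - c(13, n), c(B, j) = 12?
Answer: -1/269426 ≈ -3.7116e-6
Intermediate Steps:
t(R, n) = 235 (t(R, n) = 247 - 1*12 = 247 - 12 = 235)
1/(-269661 + t(K, -165)) = 1/(-269661 + 235) = 1/(-269426) = -1/269426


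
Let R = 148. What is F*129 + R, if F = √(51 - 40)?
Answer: 148 + 129*√11 ≈ 575.84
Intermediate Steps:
F = √11 ≈ 3.3166
F*129 + R = √11*129 + 148 = 129*√11 + 148 = 148 + 129*√11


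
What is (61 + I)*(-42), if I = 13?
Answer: -3108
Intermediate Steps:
(61 + I)*(-42) = (61 + 13)*(-42) = 74*(-42) = -3108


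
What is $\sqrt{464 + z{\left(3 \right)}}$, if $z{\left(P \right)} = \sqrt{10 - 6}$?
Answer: $\sqrt{466} \approx 21.587$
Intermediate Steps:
$z{\left(P \right)} = 2$ ($z{\left(P \right)} = \sqrt{10 - 6} = \sqrt{4} = 2$)
$\sqrt{464 + z{\left(3 \right)}} = \sqrt{464 + 2} = \sqrt{466}$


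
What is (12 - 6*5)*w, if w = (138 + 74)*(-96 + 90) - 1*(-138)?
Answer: 20412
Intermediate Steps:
w = -1134 (w = 212*(-6) + 138 = -1272 + 138 = -1134)
(12 - 6*5)*w = (12 - 6*5)*(-1134) = (12 - 30)*(-1134) = -18*(-1134) = 20412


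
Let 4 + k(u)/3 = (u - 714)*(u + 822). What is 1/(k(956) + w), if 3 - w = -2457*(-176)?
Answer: 1/858387 ≈ 1.1650e-6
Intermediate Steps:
k(u) = -12 + 3*(-714 + u)*(822 + u) (k(u) = -12 + 3*((u - 714)*(u + 822)) = -12 + 3*((-714 + u)*(822 + u)) = -12 + 3*(-714 + u)*(822 + u))
w = -432429 (w = 3 - (-2457)*(-176) = 3 - 1*432432 = 3 - 432432 = -432429)
1/(k(956) + w) = 1/((-1760736 + 3*956² + 324*956) - 432429) = 1/((-1760736 + 3*913936 + 309744) - 432429) = 1/((-1760736 + 2741808 + 309744) - 432429) = 1/(1290816 - 432429) = 1/858387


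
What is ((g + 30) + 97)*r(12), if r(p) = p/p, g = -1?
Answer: 126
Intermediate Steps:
r(p) = 1
((g + 30) + 97)*r(12) = ((-1 + 30) + 97)*1 = (29 + 97)*1 = 126*1 = 126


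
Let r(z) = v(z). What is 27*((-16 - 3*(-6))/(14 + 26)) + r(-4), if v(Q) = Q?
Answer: -53/20 ≈ -2.6500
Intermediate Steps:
r(z) = z
27*((-16 - 3*(-6))/(14 + 26)) + r(-4) = 27*((-16 - 3*(-6))/(14 + 26)) - 4 = 27*((-16 + 18)/40) - 4 = 27*(2*(1/40)) - 4 = 27*(1/20) - 4 = 27/20 - 4 = -53/20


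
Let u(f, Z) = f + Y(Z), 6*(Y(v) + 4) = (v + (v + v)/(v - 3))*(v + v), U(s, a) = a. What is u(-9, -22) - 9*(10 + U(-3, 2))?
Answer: 2057/75 ≈ 27.427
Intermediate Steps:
Y(v) = -4 + v*(v + 2*v/(-3 + v))/3 (Y(v) = -4 + ((v + (v + v)/(v - 3))*(v + v))/6 = -4 + ((v + (2*v)/(-3 + v))*(2*v))/6 = -4 + ((v + 2*v/(-3 + v))*(2*v))/6 = -4 + (2*v*(v + 2*v/(-3 + v)))/6 = -4 + v*(v + 2*v/(-3 + v))/3)
u(f, Z) = f + (36 + Z³ - Z² - 12*Z)/(3*(-3 + Z))
u(-9, -22) - 9*(10 + U(-3, 2)) = (36 + (-22)³ - 1*(-22)² - 12*(-22) + 3*(-9)*(-3 - 22))/(3*(-3 - 22)) - 9*(10 + 2) = (⅓)*(36 - 10648 - 1*484 + 264 + 3*(-9)*(-25))/(-25) - 9*12 = (⅓)*(-1/25)*(36 - 10648 - 484 + 264 + 675) - 1*108 = (⅓)*(-1/25)*(-10157) - 108 = 10157/75 - 108 = 2057/75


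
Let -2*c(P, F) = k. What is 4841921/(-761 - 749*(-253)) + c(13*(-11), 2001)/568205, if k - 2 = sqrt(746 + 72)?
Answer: 2751203533069/107240738880 - sqrt(818)/1136410 ≈ 25.654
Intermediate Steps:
k = 2 + sqrt(818) (k = 2 + sqrt(746 + 72) = 2 + sqrt(818) ≈ 30.601)
c(P, F) = -1 - sqrt(818)/2 (c(P, F) = -(2 + sqrt(818))/2 = -1 - sqrt(818)/2)
4841921/(-761 - 749*(-253)) + c(13*(-11), 2001)/568205 = 4841921/(-761 - 749*(-253)) + (-1 - sqrt(818)/2)/568205 = 4841921/(-761 + 189497) + (-1 - sqrt(818)/2)*(1/568205) = 4841921/188736 + (-1/568205 - sqrt(818)/1136410) = 2751203533069/107240738880 - sqrt(818)/1136410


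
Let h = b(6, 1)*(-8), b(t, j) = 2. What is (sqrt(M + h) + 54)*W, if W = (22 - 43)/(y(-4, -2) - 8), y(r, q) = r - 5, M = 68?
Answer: 1134/17 + 42*sqrt(13)/17 ≈ 75.614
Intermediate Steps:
y(r, q) = -5 + r
W = 21/17 (W = (22 - 43)/((-5 - 4) - 8) = -21/(-9 - 8) = -21/(-17) = -21*(-1/17) = 21/17 ≈ 1.2353)
h = -16 (h = 2*(-8) = -16)
(sqrt(M + h) + 54)*W = (sqrt(68 - 16) + 54)*(21/17) = (sqrt(52) + 54)*(21/17) = (2*sqrt(13) + 54)*(21/17) = (54 + 2*sqrt(13))*(21/17) = 1134/17 + 42*sqrt(13)/17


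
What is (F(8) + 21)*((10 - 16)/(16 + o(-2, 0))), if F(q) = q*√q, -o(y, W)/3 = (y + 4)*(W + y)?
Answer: -9/2 - 24*√2/7 ≈ -9.3487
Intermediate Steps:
o(y, W) = -3*(4 + y)*(W + y) (o(y, W) = -3*(y + 4)*(W + y) = -3*(4 + y)*(W + y))
F(q) = q^(3/2)
(F(8) + 21)*((10 - 16)/(16 + o(-2, 0))) = (8^(3/2) + 21)*((10 - 16)/(16 + (-12*0 - 12*(-2) - 3*(-2)² - 3*0*(-2)))) = (16*√2 + 21)*(-6/(16 + (0 + 24 - 3*4 + 0))) = (21 + 16*√2)*(-6/(16 + (0 + 24 - 12 + 0))) = (21 + 16*√2)*(-6/(16 + 12)) = (21 + 16*√2)*(-6/28) = (21 + 16*√2)*(-6*1/28) = (21 + 16*√2)*(-3/14) = -9/2 - 24*√2/7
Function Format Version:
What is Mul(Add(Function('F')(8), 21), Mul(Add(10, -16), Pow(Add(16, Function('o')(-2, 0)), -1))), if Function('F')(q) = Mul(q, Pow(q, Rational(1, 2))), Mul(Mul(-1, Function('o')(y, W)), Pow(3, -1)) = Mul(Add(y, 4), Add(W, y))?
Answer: Add(Rational(-9, 2), Mul(Rational(-24, 7), Pow(2, Rational(1, 2)))) ≈ -9.3487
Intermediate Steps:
Function('o')(y, W) = Mul(-3, Add(4, y), Add(W, y)) (Function('o')(y, W) = Mul(-3, Mul(Add(y, 4), Add(W, y))) = Mul(-3, Mul(Add(4, y), Add(W, y))) = Mul(-3, Add(4, y), Add(W, y)))
Function('F')(q) = Pow(q, Rational(3, 2))
Mul(Add(Function('F')(8), 21), Mul(Add(10, -16), Pow(Add(16, Function('o')(-2, 0)), -1))) = Mul(Add(Pow(8, Rational(3, 2)), 21), Mul(Add(10, -16), Pow(Add(16, Add(Mul(-12, 0), Mul(-12, -2), Mul(-3, Pow(-2, 2)), Mul(-3, 0, -2))), -1))) = Mul(Add(Mul(16, Pow(2, Rational(1, 2))), 21), Mul(-6, Pow(Add(16, Add(0, 24, Mul(-3, 4), 0)), -1))) = Mul(Add(21, Mul(16, Pow(2, Rational(1, 2)))), Mul(-6, Pow(Add(16, Add(0, 24, -12, 0)), -1))) = Mul(Add(21, Mul(16, Pow(2, Rational(1, 2)))), Mul(-6, Pow(Add(16, 12), -1))) = Mul(Add(21, Mul(16, Pow(2, Rational(1, 2)))), Mul(-6, Pow(28, -1))) = Mul(Add(21, Mul(16, Pow(2, Rational(1, 2)))), Mul(-6, Rational(1, 28))) = Mul(Add(21, Mul(16, Pow(2, Rational(1, 2)))), Rational(-3, 14)) = Add(Rational(-9, 2), Mul(Rational(-24, 7), Pow(2, Rational(1, 2))))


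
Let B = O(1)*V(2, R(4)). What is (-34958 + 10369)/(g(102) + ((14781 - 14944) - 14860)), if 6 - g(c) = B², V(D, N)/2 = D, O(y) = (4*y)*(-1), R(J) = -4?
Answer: 24589/15273 ≈ 1.6100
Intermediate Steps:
O(y) = -4*y
V(D, N) = 2*D
B = -16 (B = (-4*1)*(2*2) = -4*4 = -16)
g(c) = -250 (g(c) = 6 - 1*(-16)² = 6 - 1*256 = 6 - 256 = -250)
(-34958 + 10369)/(g(102) + ((14781 - 14944) - 14860)) = (-34958 + 10369)/(-250 + ((14781 - 14944) - 14860)) = -24589/(-250 + (-163 - 14860)) = -24589/(-250 - 15023) = -24589/(-15273) = -24589*(-1/15273) = 24589/15273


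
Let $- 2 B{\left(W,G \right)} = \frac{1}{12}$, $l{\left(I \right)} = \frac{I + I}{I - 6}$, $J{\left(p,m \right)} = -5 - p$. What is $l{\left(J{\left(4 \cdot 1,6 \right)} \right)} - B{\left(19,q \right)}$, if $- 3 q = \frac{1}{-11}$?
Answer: $\frac{149}{120} \approx 1.2417$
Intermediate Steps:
$l{\left(I \right)} = \frac{2 I}{-6 + I}$
$q = \frac{1}{33}$ ($q = - \frac{1}{3 \left(-11\right)} = \left(- \frac{1}{3}\right) \left(- \frac{1}{11}\right) = \frac{1}{33} \approx 0.030303$)
$B{\left(W,G \right)} = - \frac{1}{24}$ ($B{\left(W,G \right)} = - \frac{1}{2 \cdot 12} = \left(- \frac{1}{2}\right) \frac{1}{12} = - \frac{1}{24}$)
$l{\left(J{\left(4 \cdot 1,6 \right)} \right)} - B{\left(19,q \right)} = \frac{2 \left(-5 - 4 \cdot 1\right)}{-6 - \left(5 + 4 \cdot 1\right)} - - \frac{1}{24} = \frac{2 \left(-5 - 4\right)}{-6 - 9} + \frac{1}{24} = 2 \left(-9\right) \frac{1}{-6 - 9} + \frac{1}{24} = 2 \left(-9\right) \frac{1}{-15} + \frac{1}{24} = 2 \left(-9\right) \left(- \frac{1}{15}\right) + \frac{1}{24} = \frac{6}{5} + \frac{1}{24} = \frac{149}{120}$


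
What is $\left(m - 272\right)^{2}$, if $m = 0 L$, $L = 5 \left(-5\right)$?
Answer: $73984$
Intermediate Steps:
$L = -25$
$m = 0$ ($m = 0 \left(-25\right) = 0$)
$\left(m - 272\right)^{2} = \left(0 - 272\right)^{2} = \left(-272\right)^{2} = 73984$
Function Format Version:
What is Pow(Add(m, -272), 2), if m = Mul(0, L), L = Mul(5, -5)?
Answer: 73984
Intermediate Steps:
L = -25
m = 0 (m = Mul(0, -25) = 0)
Pow(Add(m, -272), 2) = Pow(Add(0, -272), 2) = Pow(-272, 2) = 73984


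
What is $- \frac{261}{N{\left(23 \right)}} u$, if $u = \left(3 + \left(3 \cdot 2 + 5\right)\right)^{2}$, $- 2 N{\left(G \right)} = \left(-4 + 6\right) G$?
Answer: $\frac{51156}{23} \approx 2224.2$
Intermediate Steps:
$N{\left(G \right)} = - G$ ($N{\left(G \right)} = - \frac{\left(-4 + 6\right) G}{2} = - \frac{2 G}{2} = - G$)
$u = 196$ ($u = \left(3 + \left(6 + 5\right)\right)^{2} = \left(3 + 11\right)^{2} = 14^{2} = 196$)
$- \frac{261}{N{\left(23 \right)}} u = - \frac{261}{\left(-1\right) 23} \cdot 196 = - \frac{261}{-23} \cdot 196 = \left(-261\right) \left(- \frac{1}{23}\right) 196 = \frac{261}{23} \cdot 196 = \frac{51156}{23}$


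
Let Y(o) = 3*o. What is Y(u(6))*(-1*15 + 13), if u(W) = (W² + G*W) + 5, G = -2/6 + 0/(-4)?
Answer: -234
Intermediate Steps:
G = -⅓ (G = -2*⅙ + 0*(-¼) = -⅓ + 0 = -⅓ ≈ -0.33333)
u(W) = 5 + W² - W/3 (u(W) = (W² - W/3) + 5 = 5 + W² - W/3)
Y(u(6))*(-1*15 + 13) = (3*(5 + 6² - ⅓*6))*(-1*15 + 13) = (3*(5 + 36 - 2))*(-15 + 13) = (3*39)*(-2) = 117*(-2) = -234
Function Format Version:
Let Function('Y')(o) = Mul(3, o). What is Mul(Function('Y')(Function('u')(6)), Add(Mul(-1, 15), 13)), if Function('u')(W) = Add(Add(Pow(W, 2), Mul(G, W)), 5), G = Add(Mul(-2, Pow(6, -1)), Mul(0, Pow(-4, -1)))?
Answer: -234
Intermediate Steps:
G = Rational(-1, 3) (G = Add(Mul(-2, Rational(1, 6)), Mul(0, Rational(-1, 4))) = Add(Rational(-1, 3), 0) = Rational(-1, 3) ≈ -0.33333)
Function('u')(W) = Add(5, Pow(W, 2), Mul(Rational(-1, 3), W)) (Function('u')(W) = Add(Add(Pow(W, 2), Mul(Rational(-1, 3), W)), 5) = Add(5, Pow(W, 2), Mul(Rational(-1, 3), W)))
Mul(Function('Y')(Function('u')(6)), Add(Mul(-1, 15), 13)) = Mul(Mul(3, Add(5, Pow(6, 2), Mul(Rational(-1, 3), 6))), Add(Mul(-1, 15), 13)) = Mul(Mul(3, Add(5, 36, -2)), Add(-15, 13)) = Mul(Mul(3, 39), -2) = Mul(117, -2) = -234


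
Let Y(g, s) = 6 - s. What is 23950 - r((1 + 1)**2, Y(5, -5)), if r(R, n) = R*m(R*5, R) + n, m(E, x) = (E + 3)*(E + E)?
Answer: 20259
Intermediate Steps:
m(E, x) = 2*E*(3 + E) (m(E, x) = (3 + E)*(2*E) = 2*E*(3 + E))
r(R, n) = n + 10*R**2*(3 + 5*R) (r(R, n) = R*(2*(R*5)*(3 + R*5)) + n = R*(2*(5*R)*(3 + 5*R)) + n = R*(10*R*(3 + 5*R)) + n = 10*R**2*(3 + 5*R) + n = n + 10*R**2*(3 + 5*R))
23950 - r((1 + 1)**2, Y(5, -5)) = 23950 - ((6 - 1*(-5)) + ((1 + 1)**2)**2*(30 + 50*(1 + 1)**2)) = 23950 - ((6 + 5) + (2**2)**2*(30 + 50*2**2)) = 23950 - (11 + 4**2*(30 + 50*4)) = 23950 - (11 + 16*(30 + 200)) = 23950 - (11 + 16*230) = 23950 - (11 + 3680) = 23950 - 1*3691 = 23950 - 3691 = 20259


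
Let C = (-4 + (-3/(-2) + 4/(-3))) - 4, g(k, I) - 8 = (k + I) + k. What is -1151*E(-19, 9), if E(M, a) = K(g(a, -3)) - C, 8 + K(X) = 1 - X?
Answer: 153083/6 ≈ 25514.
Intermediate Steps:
g(k, I) = 8 + I + 2*k (g(k, I) = 8 + ((k + I) + k) = 8 + ((I + k) + k) = 8 + (I + 2*k) = 8 + I + 2*k)
K(X) = -7 - X (K(X) = -8 + (1 - X) = -7 - X)
C = -47/6 (C = (-4 + (-3*(-½) + 4*(-⅓))) - 4 = (-4 + (3/2 - 4/3)) - 4 = (-4 + ⅙) - 4 = -23/6 - 4 = -47/6 ≈ -7.8333)
E(M, a) = -25/6 - 2*a (E(M, a) = (-7 - (8 - 3 + 2*a)) - 1*(-47/6) = (-7 - (5 + 2*a)) + 47/6 = (-7 + (-5 - 2*a)) + 47/6 = (-12 - 2*a) + 47/6 = -25/6 - 2*a)
-1151*E(-19, 9) = -1151*(-25/6 - 2*9) = -1151*(-25/6 - 18) = -1151*(-133/6) = 153083/6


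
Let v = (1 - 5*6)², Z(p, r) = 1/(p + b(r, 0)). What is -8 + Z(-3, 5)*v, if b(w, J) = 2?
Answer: -849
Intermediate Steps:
Z(p, r) = 1/(2 + p) (Z(p, r) = 1/(p + 2) = 1/(2 + p))
v = 841 (v = (1 - 30)² = (-29)² = 841)
-8 + Z(-3, 5)*v = -8 + 841/(2 - 3) = -8 + 841/(-1) = -8 - 1*841 = -8 - 841 = -849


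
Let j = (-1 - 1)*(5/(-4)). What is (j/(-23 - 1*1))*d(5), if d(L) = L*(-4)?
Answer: 25/12 ≈ 2.0833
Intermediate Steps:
d(L) = -4*L
j = 5/2 (j = -10*(-1)/4 = -2*(-5/4) = 5/2 ≈ 2.5000)
(j/(-23 - 1*1))*d(5) = ((5/2)/(-23 - 1*1))*(-4*5) = ((5/2)/(-23 - 1))*(-20) = ((5/2)/(-24))*(-20) = -1/24*5/2*(-20) = -5/48*(-20) = 25/12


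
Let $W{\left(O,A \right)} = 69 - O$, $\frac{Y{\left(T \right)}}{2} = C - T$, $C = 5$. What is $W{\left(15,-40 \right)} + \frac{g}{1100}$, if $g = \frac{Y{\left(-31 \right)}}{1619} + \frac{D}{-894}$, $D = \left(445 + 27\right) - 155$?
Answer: $\frac{1563168719}{28947720} \approx 54.0$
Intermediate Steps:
$Y{\left(T \right)} = 10 - 2 T$ ($Y{\left(T \right)} = 2 \left(5 - T\right) = 10 - 2 T$)
$D = 317$ ($D = 472 - 155 = 317$)
$g = - \frac{448855}{1447386}$ ($g = \frac{10 - -62}{1619} + \frac{317}{-894} = \left(10 + 62\right) \frac{1}{1619} + 317 \left(- \frac{1}{894}\right) = 72 \cdot \frac{1}{1619} - \frac{317}{894} = \frac{72}{1619} - \frac{317}{894} = - \frac{448855}{1447386} \approx -0.31011$)
$W{\left(15,-40 \right)} + \frac{g}{1100} = \left(69 - 15\right) - \frac{448855}{1447386 \cdot 1100} = \left(69 - 15\right) - \frac{8161}{28947720} = 54 - \frac{8161}{28947720} = \frac{1563168719}{28947720}$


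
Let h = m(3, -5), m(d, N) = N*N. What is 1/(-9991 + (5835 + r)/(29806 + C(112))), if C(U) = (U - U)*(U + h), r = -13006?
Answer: -29806/297798917 ≈ -0.00010009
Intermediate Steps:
m(d, N) = N²
h = 25 (h = (-5)² = 25)
C(U) = 0 (C(U) = (U - U)*(U + 25) = 0*(25 + U) = 0)
1/(-9991 + (5835 + r)/(29806 + C(112))) = 1/(-9991 + (5835 - 13006)/(29806 + 0)) = 1/(-9991 - 7171/29806) = 1/(-297798917/29806) = -29806/297798917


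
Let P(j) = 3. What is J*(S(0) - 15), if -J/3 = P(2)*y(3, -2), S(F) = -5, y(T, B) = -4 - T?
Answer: -1260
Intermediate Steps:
J = 63 (J = -9*(-4 - 1*3) = -9*(-4 - 3) = -9*(-7) = -3*(-21) = 63)
J*(S(0) - 15) = 63*(-5 - 15) = 63*(-20) = -1260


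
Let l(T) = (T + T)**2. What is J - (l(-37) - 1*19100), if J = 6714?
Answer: 20338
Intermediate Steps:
l(T) = 4*T**2 (l(T) = (2*T)**2 = 4*T**2)
J - (l(-37) - 1*19100) = 6714 - (4*(-37)**2 - 1*19100) = 6714 - (4*1369 - 19100) = 6714 - (5476 - 19100) = 6714 - 1*(-13624) = 6714 + 13624 = 20338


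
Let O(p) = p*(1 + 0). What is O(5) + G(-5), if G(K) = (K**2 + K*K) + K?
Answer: 50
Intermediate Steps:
G(K) = K + 2*K**2 (G(K) = (K**2 + K**2) + K = 2*K**2 + K = K + 2*K**2)
O(p) = p (O(p) = p*1 = p)
O(5) + G(-5) = 5 - 5*(1 + 2*(-5)) = 5 - 5*(1 - 10) = 5 - 5*(-9) = 5 + 45 = 50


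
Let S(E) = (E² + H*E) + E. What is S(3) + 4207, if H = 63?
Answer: 4408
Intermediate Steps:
S(E) = E² + 64*E (S(E) = (E² + 63*E) + E = E² + 64*E)
S(3) + 4207 = 3*(64 + 3) + 4207 = 3*67 + 4207 = 201 + 4207 = 4408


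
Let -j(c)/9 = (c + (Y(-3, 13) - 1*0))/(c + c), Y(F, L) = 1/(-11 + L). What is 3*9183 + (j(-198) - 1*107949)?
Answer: -7075595/88 ≈ -80405.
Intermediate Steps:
j(c) = -9*(½ + c)/(2*c) (j(c) = -9*(c + (1/(-11 + 13) - 1*0))/(c + c) = -9*(c + (1/2 + 0))/(2*c) = -9*(c + (½ + 0))*1/(2*c) = -9*(c + ½)*1/(2*c) = -9*(½ + c)*1/(2*c) = -9*(½ + c)/(2*c))
3*9183 + (j(-198) - 1*107949) = 3*9183 + ((9/4)*(-1 - 2*(-198))/(-198) - 1*107949) = 27549 + ((9/4)*(-1/198)*(-1 + 396) - 107949) = 27549 + ((9/4)*(-1/198)*395 - 107949) = 27549 + (-395/88 - 107949) = 27549 - 9499907/88 = -7075595/88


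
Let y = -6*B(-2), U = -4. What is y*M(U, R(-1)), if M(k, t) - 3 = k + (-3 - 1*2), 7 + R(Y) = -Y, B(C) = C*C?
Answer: 144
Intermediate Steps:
B(C) = C**2
R(Y) = -7 - Y
y = -24 (y = -6*(-2)**2 = -6*4 = -24)
M(k, t) = -2 + k (M(k, t) = 3 + (k + (-3 - 1*2)) = 3 + (k + (-3 - 2)) = 3 + (k - 5) = 3 + (-5 + k) = -2 + k)
y*M(U, R(-1)) = -24*(-2 - 4) = -24*(-6) = 144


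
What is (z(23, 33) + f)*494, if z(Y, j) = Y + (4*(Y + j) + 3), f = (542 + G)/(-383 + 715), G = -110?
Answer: 10303852/83 ≈ 1.2414e+5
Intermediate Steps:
f = 108/83 (f = (542 - 110)/(-383 + 715) = 432/332 = 432*(1/332) = 108/83 ≈ 1.3012)
z(Y, j) = 3 + 4*j + 5*Y (z(Y, j) = Y + ((4*Y + 4*j) + 3) = Y + (3 + 4*Y + 4*j) = 3 + 4*j + 5*Y)
(z(23, 33) + f)*494 = ((3 + 4*33 + 5*23) + 108/83)*494 = ((3 + 132 + 115) + 108/83)*494 = (250 + 108/83)*494 = (20858/83)*494 = 10303852/83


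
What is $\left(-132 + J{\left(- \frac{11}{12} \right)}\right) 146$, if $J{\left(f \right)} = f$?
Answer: $- \frac{116435}{6} \approx -19406.0$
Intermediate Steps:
$\left(-132 + J{\left(- \frac{11}{12} \right)}\right) 146 = \left(-132 - \frac{11}{12}\right) 146 = \left(- \frac{1595}{12}\right) 146 = - \frac{116435}{6}$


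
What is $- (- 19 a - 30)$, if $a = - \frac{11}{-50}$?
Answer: $\frac{1709}{50} \approx 34.18$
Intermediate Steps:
$a = \frac{11}{50}$ ($a = \left(-11\right) \left(- \frac{1}{50}\right) = \frac{11}{50} \approx 0.22$)
$- (- 19 a - 30) = - (\left(-19\right) \frac{11}{50} - 30) = - (- \frac{209}{50} - 30) = \left(-1\right) \left(- \frac{1709}{50}\right) = \frac{1709}{50}$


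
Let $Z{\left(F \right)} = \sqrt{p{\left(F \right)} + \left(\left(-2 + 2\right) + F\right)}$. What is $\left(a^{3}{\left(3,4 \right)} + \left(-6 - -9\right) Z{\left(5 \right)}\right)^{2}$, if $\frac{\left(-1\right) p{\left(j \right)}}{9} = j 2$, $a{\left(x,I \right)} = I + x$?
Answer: $116884 + 2058 i \sqrt{85} \approx 1.1688 \cdot 10^{5} + 18974.0 i$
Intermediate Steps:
$p{\left(j \right)} = - 18 j$ ($p{\left(j \right)} = - 9 j 2 = - 9 \cdot 2 j = - 18 j$)
$Z{\left(F \right)} = \sqrt{17} \sqrt{- F}$ ($Z{\left(F \right)} = \sqrt{- 18 F + \left(\left(-2 + 2\right) + F\right)} = \sqrt{- 18 F + \left(0 + F\right)} = \sqrt{- 18 F + F} = \sqrt{- 17 F} = \sqrt{17} \sqrt{- F}$)
$\left(a^{3}{\left(3,4 \right)} + \left(-6 - -9\right) Z{\left(5 \right)}\right)^{2} = \left(\left(4 + 3\right)^{3} + \left(-6 - -9\right) \sqrt{17} \sqrt{\left(-1\right) 5}\right)^{2} = \left(7^{3} + \left(-6 + 9\right) \sqrt{17} \sqrt{-5}\right)^{2} = \left(343 + 3 \sqrt{17} i \sqrt{5}\right)^{2} = \left(343 + 3 i \sqrt{85}\right)^{2}$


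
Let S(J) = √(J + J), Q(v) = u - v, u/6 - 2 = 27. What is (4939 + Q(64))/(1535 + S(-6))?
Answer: 7750215/2356237 - 10098*I*√3/2356237 ≈ 3.2892 - 0.007423*I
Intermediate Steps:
u = 174 (u = 12 + 6*27 = 12 + 162 = 174)
Q(v) = 174 - v
S(J) = √2*√J (S(J) = √(2*J) = √2*√J)
(4939 + Q(64))/(1535 + S(-6)) = (4939 + (174 - 1*64))/(1535 + √2*√(-6)) = (4939 + (174 - 64))/(1535 + √2*(I*√6)) = (4939 + 110)/(1535 + 2*I*√3) = 5049/(1535 + 2*I*√3)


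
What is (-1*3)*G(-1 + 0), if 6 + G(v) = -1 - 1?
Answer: 24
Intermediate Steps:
G(v) = -8 (G(v) = -6 + (-1 - 1) = -6 - 2 = -8)
(-1*3)*G(-1 + 0) = -1*3*(-8) = -3*(-8) = 24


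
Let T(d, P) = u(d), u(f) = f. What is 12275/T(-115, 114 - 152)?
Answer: -2455/23 ≈ -106.74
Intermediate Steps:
T(d, P) = d
12275/T(-115, 114 - 152) = 12275/(-115) = 12275*(-1/115) = -2455/23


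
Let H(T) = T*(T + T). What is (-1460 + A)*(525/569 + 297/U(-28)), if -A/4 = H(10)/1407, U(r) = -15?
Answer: 7357793608/266861 ≈ 27572.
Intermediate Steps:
H(T) = 2*T² (H(T) = T*(2*T) = 2*T²)
A = -800/1407 (A = -4*2*10²/1407 = -4*2*100/1407 = -800/1407 ≈ -0.56859)
(-1460 + A)*(525/569 + 297/U(-28)) = (-1460 - 800/1407)*(525/569 + 297/(-15)) = -2055020*(525*(1/569) + 297*(-1/15))/1407 = -2055020*(525/569 - 99/5)/1407 = -2055020/1407*(-53706/2845) = 7357793608/266861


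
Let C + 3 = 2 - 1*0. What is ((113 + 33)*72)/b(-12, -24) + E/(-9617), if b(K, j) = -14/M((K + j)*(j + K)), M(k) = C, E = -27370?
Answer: 50738542/67319 ≈ 753.70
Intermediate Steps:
C = -1 (C = -3 + (2 - 1*0) = -3 + (2 + 0) = -3 + 2 = -1)
M(k) = -1
b(K, j) = 14 (b(K, j) = -14/(-1) = -14*(-1) = 14)
((113 + 33)*72)/b(-12, -24) + E/(-9617) = ((113 + 33)*72)/14 - 27370/(-9617) = (146*72)*(1/14) - 27370*(-1/9617) = 10512*(1/14) + 27370/9617 = 5256/7 + 27370/9617 = 50738542/67319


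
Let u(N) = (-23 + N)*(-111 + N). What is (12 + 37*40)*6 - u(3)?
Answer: 6792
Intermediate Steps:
u(N) = (-111 + N)*(-23 + N)
(12 + 37*40)*6 - u(3) = (12 + 37*40)*6 - (2553 + 3**2 - 134*3) = (12 + 1480)*6 - (2553 + 9 - 402) = 1492*6 - 1*2160 = 8952 - 2160 = 6792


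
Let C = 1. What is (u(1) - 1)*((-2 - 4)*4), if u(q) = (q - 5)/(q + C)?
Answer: 72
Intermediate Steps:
u(q) = (-5 + q)/(1 + q) (u(q) = (q - 5)/(q + 1) = (-5 + q)/(1 + q))
(u(1) - 1)*((-2 - 4)*4) = ((-5 + 1)/(1 + 1) - 1)*((-2 - 4)*4) = (-4/2 - 1)*(-6*4) = ((1/2)*(-4) - 1)*(-24) = (-2 - 1)*(-24) = -3*(-24) = 72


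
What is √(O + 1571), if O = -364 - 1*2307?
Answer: 10*I*√11 ≈ 33.166*I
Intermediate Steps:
O = -2671 (O = -364 - 2307 = -2671)
√(O + 1571) = √(-2671 + 1571) = √(-1100) = 10*I*√11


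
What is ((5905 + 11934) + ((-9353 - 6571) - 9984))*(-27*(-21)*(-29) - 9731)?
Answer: 211198006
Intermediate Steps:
((5905 + 11934) + ((-9353 - 6571) - 9984))*(-27*(-21)*(-29) - 9731) = (17839 + (-15924 - 9984))*(567*(-29) - 9731) = (17839 - 25908)*(-16443 - 9731) = -8069*(-26174) = 211198006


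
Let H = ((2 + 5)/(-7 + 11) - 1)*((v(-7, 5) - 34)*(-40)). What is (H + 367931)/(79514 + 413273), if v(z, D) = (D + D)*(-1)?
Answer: 369251/492787 ≈ 0.74931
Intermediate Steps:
v(z, D) = -2*D (v(z, D) = (2*D)*(-1) = -2*D)
H = 1320 (H = ((2 + 5)/(-7 + 11) - 1)*((-2*5 - 34)*(-40)) = (7/4 - 1)*((-10 - 34)*(-40)) = (7*(¼) - 1)*(-44*(-40)) = (7/4 - 1)*1760 = (¾)*1760 = 1320)
(H + 367931)/(79514 + 413273) = (1320 + 367931)/(79514 + 413273) = 369251/492787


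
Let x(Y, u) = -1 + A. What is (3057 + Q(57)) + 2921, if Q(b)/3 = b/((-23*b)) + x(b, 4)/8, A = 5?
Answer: 275051/46 ≈ 5979.4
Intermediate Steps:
x(Y, u) = 4 (x(Y, u) = -1 + 5 = 4)
Q(b) = 63/46 (Q(b) = 3*(b/((-23*b)) + 4/8) = 3*(b*(-1/(23*b)) + 4*(⅛)) = 3*(-1/23 + ½) = 3*(21/46) = 63/46)
(3057 + Q(57)) + 2921 = (3057 + 63/46) + 2921 = 140685/46 + 2921 = 275051/46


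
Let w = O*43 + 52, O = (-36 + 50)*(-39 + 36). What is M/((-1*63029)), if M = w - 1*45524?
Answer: 47278/63029 ≈ 0.75010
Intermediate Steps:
O = -42 (O = 14*(-3) = -42)
w = -1754 (w = -42*43 + 52 = -1806 + 52 = -1754)
M = -47278 (M = -1754 - 1*45524 = -1754 - 45524 = -47278)
M/((-1*63029)) = -47278/((-1*63029)) = -47278/(-63029) = -47278*(-1/63029) = 47278/63029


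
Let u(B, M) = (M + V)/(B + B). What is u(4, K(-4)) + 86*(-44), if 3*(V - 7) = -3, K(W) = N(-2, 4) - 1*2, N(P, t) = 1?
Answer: -30267/8 ≈ -3783.4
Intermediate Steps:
K(W) = -1 (K(W) = 1 - 1*2 = 1 - 2 = -1)
V = 6 (V = 7 + (⅓)*(-3) = 7 - 1 = 6)
u(B, M) = (6 + M)/(2*B) (u(B, M) = (M + 6)/(B + B) = (6 + M)/((2*B)) = (6 + M)*(1/(2*B)) = (6 + M)/(2*B))
u(4, K(-4)) + 86*(-44) = (½)*(6 - 1)/4 + 86*(-44) = (½)*(¼)*5 - 3784 = 5/8 - 3784 = -30267/8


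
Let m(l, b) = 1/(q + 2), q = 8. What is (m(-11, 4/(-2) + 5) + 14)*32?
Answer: 2256/5 ≈ 451.20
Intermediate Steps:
m(l, b) = ⅒ (m(l, b) = 1/(8 + 2) = 1/10 = ⅒)
(m(-11, 4/(-2) + 5) + 14)*32 = (⅒ + 14)*32 = (141/10)*32 = 2256/5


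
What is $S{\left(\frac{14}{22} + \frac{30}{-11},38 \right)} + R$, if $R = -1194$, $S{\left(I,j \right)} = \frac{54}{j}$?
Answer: $- \frac{22659}{19} \approx -1192.6$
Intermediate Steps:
$S{\left(\frac{14}{22} + \frac{30}{-11},38 \right)} + R = \frac{54}{38} - 1194 = 54 \cdot \frac{1}{38} - 1194 = \frac{27}{19} - 1194 = - \frac{22659}{19}$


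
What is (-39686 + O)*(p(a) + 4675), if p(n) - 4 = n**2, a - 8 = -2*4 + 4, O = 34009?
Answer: -26653515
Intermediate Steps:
a = 4 (a = 8 + (-2*4 + 4) = 8 + (-8 + 4) = 8 - 4 = 4)
p(n) = 4 + n**2
(-39686 + O)*(p(a) + 4675) = (-39686 + 34009)*((4 + 4**2) + 4675) = -5677*((4 + 16) + 4675) = -5677*(20 + 4675) = -5677*4695 = -26653515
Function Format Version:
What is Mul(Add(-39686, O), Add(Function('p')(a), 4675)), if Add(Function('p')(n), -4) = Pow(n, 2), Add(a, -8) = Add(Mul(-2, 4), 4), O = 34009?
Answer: -26653515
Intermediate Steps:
a = 4 (a = Add(8, Add(Mul(-2, 4), 4)) = Add(8, Add(-8, 4)) = Add(8, -4) = 4)
Function('p')(n) = Add(4, Pow(n, 2))
Mul(Add(-39686, O), Add(Function('p')(a), 4675)) = Mul(Add(-39686, 34009), Add(Add(4, Pow(4, 2)), 4675)) = Mul(-5677, Add(Add(4, 16), 4675)) = Mul(-5677, Add(20, 4675)) = Mul(-5677, 4695) = -26653515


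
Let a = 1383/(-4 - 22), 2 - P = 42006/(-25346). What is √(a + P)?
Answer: I*√5377962564130/329498 ≈ 7.0381*I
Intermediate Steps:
P = 46349/12673 (P = 2 - 42006/(-25346) = 2 - 42006*(-1)/25346 = 2 - 1*(-21003/12673) = 2 + 21003/12673 = 46349/12673 ≈ 3.6573)
a = -1383/26 (a = 1383/(-26) = -1/26*1383 = -1383/26 ≈ -53.192)
√(a + P) = √(-1383/26 + 46349/12673) = √(-16321685/329498) = I*√5377962564130/329498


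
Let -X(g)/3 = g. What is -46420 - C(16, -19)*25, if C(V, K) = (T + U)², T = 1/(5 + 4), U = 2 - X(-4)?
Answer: -3958045/81 ≈ -48865.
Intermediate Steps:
X(g) = -3*g
U = -10 (U = 2 - (-3)*(-4) = 2 - 1*12 = 2 - 12 = -10)
T = ⅑ (T = 1/9 = ⅑ ≈ 0.11111)
C(V, K) = 7921/81 (C(V, K) = (⅑ - 10)² = (-89/9)² = 7921/81)
-46420 - C(16, -19)*25 = -46420 - 7921*25/81 = -46420 - 1*198025/81 = -46420 - 198025/81 = -3958045/81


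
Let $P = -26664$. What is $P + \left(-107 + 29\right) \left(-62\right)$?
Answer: $-21828$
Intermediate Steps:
$P + \left(-107 + 29\right) \left(-62\right) = -26664 + \left(-107 + 29\right) \left(-62\right) = -26664 - -4836 = -26664 + 4836 = -21828$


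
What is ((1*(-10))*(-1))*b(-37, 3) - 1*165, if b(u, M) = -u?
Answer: 205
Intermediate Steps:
((1*(-10))*(-1))*b(-37, 3) - 1*165 = ((1*(-10))*(-1))*(-1*(-37)) - 1*165 = -10*(-1)*37 - 165 = 10*37 - 165 = 370 - 165 = 205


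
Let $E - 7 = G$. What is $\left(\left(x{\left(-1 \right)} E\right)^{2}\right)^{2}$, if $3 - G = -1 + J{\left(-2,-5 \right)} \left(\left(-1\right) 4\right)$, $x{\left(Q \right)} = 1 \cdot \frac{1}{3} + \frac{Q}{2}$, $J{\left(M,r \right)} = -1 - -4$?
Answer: $\frac{279841}{1296} \approx 215.93$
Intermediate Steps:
$J{\left(M,r \right)} = 3$ ($J{\left(M,r \right)} = -1 + 4 = 3$)
$x{\left(Q \right)} = \frac{1}{3} + \frac{Q}{2}$ ($x{\left(Q \right)} = 1 \cdot \frac{1}{3} + Q \frac{1}{2} = \frac{1}{3} + \frac{Q}{2}$)
$G = 16$ ($G = 3 - \left(-1 + 3 \left(\left(-1\right) 4\right)\right) = 3 - \left(-1 + 3 \left(-4\right)\right) = 3 - \left(-1 - 12\right) = 3 - -13 = 3 + 13 = 16$)
$E = 23$ ($E = 7 + 16 = 23$)
$\left(\left(x{\left(-1 \right)} E\right)^{2}\right)^{2} = \left(\left(\left(\frac{1}{3} + \frac{1}{2} \left(-1\right)\right) 23\right)^{2}\right)^{2} = \left(\left(\left(\frac{1}{3} - \frac{1}{2}\right) 23\right)^{2}\right)^{2} = \left(\left(\left(- \frac{1}{6}\right) 23\right)^{2}\right)^{2} = \left(\left(- \frac{23}{6}\right)^{2}\right)^{2} = \left(\frac{529}{36}\right)^{2} = \frac{279841}{1296}$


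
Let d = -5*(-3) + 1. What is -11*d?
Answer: -176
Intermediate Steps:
d = 16 (d = 15 + 1 = 16)
-11*d = -11*16 = -176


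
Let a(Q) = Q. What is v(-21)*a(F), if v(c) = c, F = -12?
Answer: 252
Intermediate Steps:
v(-21)*a(F) = -21*(-12) = 252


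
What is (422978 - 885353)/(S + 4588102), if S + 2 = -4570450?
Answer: -18495/706 ≈ -26.197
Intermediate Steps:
S = -4570452 (S = -2 - 4570450 = -4570452)
(422978 - 885353)/(S + 4588102) = (422978 - 885353)/(-4570452 + 4588102) = -462375/17650 = -462375*1/17650 = -18495/706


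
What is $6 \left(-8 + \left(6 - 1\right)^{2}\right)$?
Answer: $102$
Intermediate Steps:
$6 \left(-8 + \left(6 - 1\right)^{2}\right) = 6 \left(-8 + 5^{2}\right) = 6 \left(-8 + 25\right) = 6 \cdot 17 = 102$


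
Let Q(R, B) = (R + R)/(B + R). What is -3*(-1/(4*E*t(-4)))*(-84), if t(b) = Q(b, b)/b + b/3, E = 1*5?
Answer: 756/95 ≈ 7.9579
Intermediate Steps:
E = 5
Q(R, B) = 2*R/(B + R) (Q(R, B) = (2*R)/(B + R) = 2*R/(B + R))
t(b) = 1/b + b/3 (t(b) = (2*b/(b + b))/b + b/3 = (2*b/((2*b)))/b + b*(1/3) = (2*b*(1/(2*b)))/b + b/3 = 1/b + b/3)
-3*(-1/(4*E*t(-4)))*(-84) = -3*(-1/(20*(1/(-4) + (1/3)*(-4))))*(-84) = -3*(-1/(20*(-1/4 - 4/3)))*(-84) = -3/((5*(-19/12))*(-4))*(-84) = -3/((-95/12*(-4)))*(-84) = -3/95/3*(-84) = -3*3/95*(-84) = -9/95*(-84) = 756/95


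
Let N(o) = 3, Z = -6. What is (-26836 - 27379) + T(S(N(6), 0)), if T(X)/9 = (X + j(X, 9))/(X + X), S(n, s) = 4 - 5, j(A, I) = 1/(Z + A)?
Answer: -379469/7 ≈ -54210.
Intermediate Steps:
j(A, I) = 1/(-6 + A)
S(n, s) = -1
T(X) = 9*(X + 1/(-6 + X))/(2*X) (T(X) = 9*((X + 1/(-6 + X))/(X + X)) = 9*((X + 1/(-6 + X))/((2*X))) = 9*((X + 1/(-6 + X))*(1/(2*X))) = 9*((X + 1/(-6 + X))/(2*X)) = 9*(X + 1/(-6 + X))/(2*X))
(-26836 - 27379) + T(S(N(6), 0)) = (-26836 - 27379) + (9/2)*(1 - (-6 - 1))/(-1*(-6 - 1)) = -54215 + (9/2)*(-1)*(1 - 1*(-7))/(-7) = -54215 + (9/2)*(-1)*(-1/7)*(1 + 7) = -54215 + (9/2)*(-1)*(-1/7)*8 = -54215 + 36/7 = -379469/7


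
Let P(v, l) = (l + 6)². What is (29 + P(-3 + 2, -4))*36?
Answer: 1188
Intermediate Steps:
P(v, l) = (6 + l)²
(29 + P(-3 + 2, -4))*36 = (29 + (6 - 4)²)*36 = (29 + 2²)*36 = (29 + 4)*36 = 33*36 = 1188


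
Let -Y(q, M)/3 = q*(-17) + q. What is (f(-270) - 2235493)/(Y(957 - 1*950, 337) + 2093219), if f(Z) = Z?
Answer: -2235763/2093555 ≈ -1.0679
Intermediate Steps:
Y(q, M) = 48*q (Y(q, M) = -3*(q*(-17) + q) = -3*(-17*q + q) = -(-48)*q = 48*q)
(f(-270) - 2235493)/(Y(957 - 1*950, 337) + 2093219) = (-270 - 2235493)/(48*(957 - 1*950) + 2093219) = -2235763/(48*(957 - 950) + 2093219) = -2235763/(48*7 + 2093219) = -2235763/(336 + 2093219) = -2235763/2093555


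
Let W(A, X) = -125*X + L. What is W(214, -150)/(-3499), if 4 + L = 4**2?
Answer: -18762/3499 ≈ -5.3621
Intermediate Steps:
L = 12 (L = -4 + 4**2 = -4 + 16 = 12)
W(A, X) = 12 - 125*X (W(A, X) = -125*X + 12 = 12 - 125*X)
W(214, -150)/(-3499) = (12 - 125*(-150))/(-3499) = (12 + 18750)*(-1/3499) = 18762*(-1/3499) = -18762/3499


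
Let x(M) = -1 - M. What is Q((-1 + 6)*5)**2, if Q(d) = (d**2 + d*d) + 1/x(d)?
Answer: 1056185001/676 ≈ 1.5624e+6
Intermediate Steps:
Q(d) = 1/(-1 - d) + 2*d**2 (Q(d) = (d**2 + d*d) + 1/(-1 - d) = (d**2 + d**2) + 1/(-1 - d) = 2*d**2 + 1/(-1 - d) = 1/(-1 - d) + 2*d**2)
Q((-1 + 6)*5)**2 = ((-1 + 2*((-1 + 6)*5)**2*(1 + (-1 + 6)*5))/(1 + (-1 + 6)*5))**2 = ((-1 + 2*(5*5)**2*(1 + 5*5))/(1 + 5*5))**2 = ((-1 + 2*25**2*(1 + 25))/(1 + 25))**2 = ((-1 + 2*625*26)/26)**2 = ((-1 + 32500)/26)**2 = ((1/26)*32499)**2 = (32499/26)**2 = 1056185001/676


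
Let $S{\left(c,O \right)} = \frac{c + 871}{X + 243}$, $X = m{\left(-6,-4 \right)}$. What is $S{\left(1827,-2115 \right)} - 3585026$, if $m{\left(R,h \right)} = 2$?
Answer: $- \frac{878328672}{245} \approx -3.585 \cdot 10^{6}$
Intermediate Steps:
$X = 2$
$S{\left(c,O \right)} = \frac{871}{245} + \frac{c}{245}$ ($S{\left(c,O \right)} = \frac{c + 871}{2 + 243} = \frac{871 + c}{245} = \left(871 + c\right) \frac{1}{245} = \frac{871}{245} + \frac{c}{245}$)
$S{\left(1827,-2115 \right)} - 3585026 = \left(\frac{871}{245} + \frac{1}{245} \cdot 1827\right) - 3585026 = \left(\frac{871}{245} + \frac{261}{35}\right) - 3585026 = \frac{2698}{245} - 3585026 = - \frac{878328672}{245}$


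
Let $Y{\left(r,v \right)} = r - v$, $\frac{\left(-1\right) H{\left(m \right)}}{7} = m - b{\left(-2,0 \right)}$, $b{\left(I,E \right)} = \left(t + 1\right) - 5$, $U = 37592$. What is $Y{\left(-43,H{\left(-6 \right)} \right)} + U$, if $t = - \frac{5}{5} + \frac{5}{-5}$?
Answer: $37549$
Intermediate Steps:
$t = -2$ ($t = \left(-5\right) \frac{1}{5} + 5 \left(- \frac{1}{5}\right) = -1 - 1 = -2$)
$b{\left(I,E \right)} = -6$ ($b{\left(I,E \right)} = \left(-2 + 1\right) - 5 = -1 - 5 = -6$)
$H{\left(m \right)} = -42 - 7 m$ ($H{\left(m \right)} = - 7 \left(m - -6\right) = - 7 \left(m + 6\right) = - 7 \left(6 + m\right) = -42 - 7 m$)
$Y{\left(-43,H{\left(-6 \right)} \right)} + U = \left(-43 - \left(-42 - -42\right)\right) + 37592 = \left(-43 - \left(-42 + 42\right)\right) + 37592 = \left(-43 - 0\right) + 37592 = \left(-43 + 0\right) + 37592 = -43 + 37592 = 37549$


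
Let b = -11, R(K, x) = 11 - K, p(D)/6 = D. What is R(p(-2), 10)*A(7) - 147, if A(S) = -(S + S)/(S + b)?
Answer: -133/2 ≈ -66.500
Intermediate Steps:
p(D) = 6*D
A(S) = -2*S/(-11 + S) (A(S) = -(S + S)/(S - 11) = -2*S/(-11 + S))
R(p(-2), 10)*A(7) - 147 = (11 - 6*(-2))*(-2*7/(-11 + 7)) - 147 = (11 - 1*(-12))*(-2*7/(-4)) - 147 = (11 + 12)*(-2*7*(-¼)) - 147 = 23*(7/2) - 147 = 161/2 - 147 = -133/2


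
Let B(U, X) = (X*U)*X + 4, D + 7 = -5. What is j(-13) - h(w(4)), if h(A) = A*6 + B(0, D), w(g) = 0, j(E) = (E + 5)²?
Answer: 60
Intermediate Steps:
D = -12 (D = -7 - 5 = -12)
j(E) = (5 + E)²
B(U, X) = 4 + U*X² (B(U, X) = (U*X)*X + 4 = U*X² + 4 = 4 + U*X²)
h(A) = 4 + 6*A (h(A) = A*6 + (4 + 0*(-12)²) = 6*A + (4 + 0*144) = 6*A + (4 + 0) = 6*A + 4 = 4 + 6*A)
j(-13) - h(w(4)) = (5 - 13)² - (4 + 6*0) = (-8)² - (4 + 0) = 64 - 1*4 = 64 - 4 = 60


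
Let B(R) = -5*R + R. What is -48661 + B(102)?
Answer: -49069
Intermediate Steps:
B(R) = -4*R
-48661 + B(102) = -48661 - 4*102 = -48661 - 408 = -49069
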